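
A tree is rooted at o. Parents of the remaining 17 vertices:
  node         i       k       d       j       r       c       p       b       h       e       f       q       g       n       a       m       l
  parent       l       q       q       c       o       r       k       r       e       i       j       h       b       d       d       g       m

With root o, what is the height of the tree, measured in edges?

11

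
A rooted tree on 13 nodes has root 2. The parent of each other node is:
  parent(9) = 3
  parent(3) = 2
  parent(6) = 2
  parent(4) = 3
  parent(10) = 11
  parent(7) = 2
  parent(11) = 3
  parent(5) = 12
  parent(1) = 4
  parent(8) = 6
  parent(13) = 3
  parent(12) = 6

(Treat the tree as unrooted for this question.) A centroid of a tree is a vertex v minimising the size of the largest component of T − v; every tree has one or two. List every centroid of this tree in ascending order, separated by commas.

If 3 is removed the pieces have sizes 6, 2, 2, 1, 1, all ≤ ⌊13/2⌋ = 6.
No neighbour of 3 does as well, so 3 is the unique centroid.

3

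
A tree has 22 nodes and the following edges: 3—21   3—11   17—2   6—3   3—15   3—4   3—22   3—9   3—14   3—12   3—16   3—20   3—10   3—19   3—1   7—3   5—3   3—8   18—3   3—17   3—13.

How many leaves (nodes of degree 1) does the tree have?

20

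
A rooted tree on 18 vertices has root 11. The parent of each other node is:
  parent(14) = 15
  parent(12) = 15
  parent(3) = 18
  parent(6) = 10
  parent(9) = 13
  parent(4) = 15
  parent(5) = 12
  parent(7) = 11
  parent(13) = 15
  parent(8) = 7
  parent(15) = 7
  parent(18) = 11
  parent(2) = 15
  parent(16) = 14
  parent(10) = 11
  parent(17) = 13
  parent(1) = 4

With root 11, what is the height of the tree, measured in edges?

The longest root-to-leaf path is 11 – 7 – 15 – 14 – 16 (4 edges).

4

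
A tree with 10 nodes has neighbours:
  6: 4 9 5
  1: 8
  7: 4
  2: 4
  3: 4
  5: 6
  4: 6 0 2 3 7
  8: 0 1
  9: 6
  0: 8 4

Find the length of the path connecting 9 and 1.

9–6–4–0–8–1: 5 edges.

5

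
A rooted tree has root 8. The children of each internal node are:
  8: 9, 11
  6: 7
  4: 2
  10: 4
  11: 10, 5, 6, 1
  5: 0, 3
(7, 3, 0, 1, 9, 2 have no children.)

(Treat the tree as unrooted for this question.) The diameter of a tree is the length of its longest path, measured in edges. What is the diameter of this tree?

5

BFS from 2 reaches 0 last, at distance 5; BFS from 0 confirms no node is farther.
Path: 2-4-10-11-5-0.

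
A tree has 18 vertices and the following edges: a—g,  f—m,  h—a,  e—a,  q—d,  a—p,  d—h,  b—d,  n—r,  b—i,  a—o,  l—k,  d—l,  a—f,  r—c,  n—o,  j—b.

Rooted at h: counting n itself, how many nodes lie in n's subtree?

n's subtree: {n, r, c}, size 3.

3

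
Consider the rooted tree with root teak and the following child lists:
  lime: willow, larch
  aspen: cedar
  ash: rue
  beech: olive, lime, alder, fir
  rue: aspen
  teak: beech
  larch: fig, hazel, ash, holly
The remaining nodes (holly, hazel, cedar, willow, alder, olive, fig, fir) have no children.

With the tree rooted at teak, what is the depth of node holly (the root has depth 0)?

4

teak → beech → lime → larch → holly — 4 edges.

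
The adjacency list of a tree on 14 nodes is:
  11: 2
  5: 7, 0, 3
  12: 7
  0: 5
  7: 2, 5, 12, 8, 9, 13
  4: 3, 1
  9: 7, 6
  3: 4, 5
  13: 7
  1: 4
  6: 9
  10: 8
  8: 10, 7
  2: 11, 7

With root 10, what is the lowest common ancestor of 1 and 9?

7

Path 1→root: 1 4 3 5 7 8 10; path 9→root: 9 7 8 10.
First common node: 7.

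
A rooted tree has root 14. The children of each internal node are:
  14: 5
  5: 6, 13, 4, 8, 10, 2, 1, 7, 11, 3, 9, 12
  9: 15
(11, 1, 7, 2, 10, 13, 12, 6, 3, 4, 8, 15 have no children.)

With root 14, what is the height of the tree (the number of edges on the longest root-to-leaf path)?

3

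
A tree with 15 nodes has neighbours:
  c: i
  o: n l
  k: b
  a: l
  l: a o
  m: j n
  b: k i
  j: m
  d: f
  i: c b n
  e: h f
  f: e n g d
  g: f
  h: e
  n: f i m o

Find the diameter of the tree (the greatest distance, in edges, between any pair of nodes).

BFS from k reaches h last, at distance 6; BFS from h confirms no node is farther.
Path: k - b - i - n - f - e - h.

6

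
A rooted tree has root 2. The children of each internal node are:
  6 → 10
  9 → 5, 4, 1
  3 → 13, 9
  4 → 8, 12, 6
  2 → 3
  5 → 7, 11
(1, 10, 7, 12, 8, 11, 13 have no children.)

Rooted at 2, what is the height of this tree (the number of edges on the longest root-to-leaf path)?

A deepest node is 10, reached by 2 – 3 – 9 – 4 – 6 – 10.
That path has 5 edges, so the height is 5.

5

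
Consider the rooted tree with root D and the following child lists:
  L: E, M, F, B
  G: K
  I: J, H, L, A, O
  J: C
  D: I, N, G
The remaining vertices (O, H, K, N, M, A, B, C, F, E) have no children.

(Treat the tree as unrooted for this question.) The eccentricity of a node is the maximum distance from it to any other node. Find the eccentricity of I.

3

A farthest node from I is K.
The path I – D – G – K has 3 edges.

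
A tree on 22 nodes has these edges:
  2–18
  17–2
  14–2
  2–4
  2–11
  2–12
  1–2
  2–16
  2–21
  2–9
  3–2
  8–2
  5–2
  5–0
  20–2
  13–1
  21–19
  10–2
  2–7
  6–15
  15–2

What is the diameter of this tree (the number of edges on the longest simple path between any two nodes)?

A longest path is 6-15-2-5-0, with 4 edges.

4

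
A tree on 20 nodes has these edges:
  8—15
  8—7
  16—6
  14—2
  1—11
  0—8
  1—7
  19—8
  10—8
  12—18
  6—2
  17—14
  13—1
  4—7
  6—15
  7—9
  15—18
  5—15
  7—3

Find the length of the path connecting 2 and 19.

The path is 2 – 6 – 15 – 8 – 19, which has 4 edges.

4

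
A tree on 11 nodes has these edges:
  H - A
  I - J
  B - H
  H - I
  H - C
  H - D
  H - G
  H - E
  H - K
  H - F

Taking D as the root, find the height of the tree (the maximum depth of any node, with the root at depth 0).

3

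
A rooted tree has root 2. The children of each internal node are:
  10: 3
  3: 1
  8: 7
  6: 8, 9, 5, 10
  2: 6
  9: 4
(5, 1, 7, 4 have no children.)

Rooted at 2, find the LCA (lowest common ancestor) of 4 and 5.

6

Ancestors of 4 (toward the root): 4, 9, 6, 2.
Ancestors of 5: 5, 6, 2.
The deepest node appearing in both lists is 6.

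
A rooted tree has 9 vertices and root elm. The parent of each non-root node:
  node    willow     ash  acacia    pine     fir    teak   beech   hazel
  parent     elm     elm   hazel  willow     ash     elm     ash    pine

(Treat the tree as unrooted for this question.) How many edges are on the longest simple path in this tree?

6

BFS from fir reaches acacia last, at distance 6; BFS from acacia confirms no node is farther.
Path: fir – ash – elm – willow – pine – hazel – acacia.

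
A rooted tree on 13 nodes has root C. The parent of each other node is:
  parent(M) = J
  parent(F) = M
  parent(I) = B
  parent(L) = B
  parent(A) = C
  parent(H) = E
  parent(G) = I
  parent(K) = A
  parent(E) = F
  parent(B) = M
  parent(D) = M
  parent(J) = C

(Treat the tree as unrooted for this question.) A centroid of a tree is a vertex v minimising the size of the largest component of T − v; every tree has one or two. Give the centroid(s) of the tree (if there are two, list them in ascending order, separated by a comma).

Delete M: the remaining components have sizes 4, 4, 3, 1. Max 4 ≤ 6, so M is a centroid.
Every other node leaves some component of size > 6, so the centroid is unique.

M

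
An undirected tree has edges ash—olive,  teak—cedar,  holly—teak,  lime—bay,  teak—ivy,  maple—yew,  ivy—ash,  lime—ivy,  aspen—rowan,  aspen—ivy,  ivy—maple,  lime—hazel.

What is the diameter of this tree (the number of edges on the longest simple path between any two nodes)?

4

A longest path is olive – ash – ivy – lime – hazel, with 4 edges.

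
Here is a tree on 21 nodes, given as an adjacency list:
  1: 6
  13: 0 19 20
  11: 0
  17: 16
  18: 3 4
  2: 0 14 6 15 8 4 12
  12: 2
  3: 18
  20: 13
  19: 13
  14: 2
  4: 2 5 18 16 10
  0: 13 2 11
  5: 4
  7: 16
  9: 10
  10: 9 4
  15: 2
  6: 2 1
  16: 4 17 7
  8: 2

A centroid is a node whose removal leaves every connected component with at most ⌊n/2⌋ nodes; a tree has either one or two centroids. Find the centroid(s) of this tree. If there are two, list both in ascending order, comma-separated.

2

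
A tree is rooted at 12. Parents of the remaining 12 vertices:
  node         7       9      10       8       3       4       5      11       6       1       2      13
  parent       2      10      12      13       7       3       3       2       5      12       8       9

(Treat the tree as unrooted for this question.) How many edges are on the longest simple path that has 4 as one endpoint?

A farthest node from 4 is 1.
The path 4-3-7-2-8-13-9-10-12-1 has 9 edges.

9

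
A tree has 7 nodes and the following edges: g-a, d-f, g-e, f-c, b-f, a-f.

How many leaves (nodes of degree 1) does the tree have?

Degree-1 nodes: b, c, d, e — 4 of them.

4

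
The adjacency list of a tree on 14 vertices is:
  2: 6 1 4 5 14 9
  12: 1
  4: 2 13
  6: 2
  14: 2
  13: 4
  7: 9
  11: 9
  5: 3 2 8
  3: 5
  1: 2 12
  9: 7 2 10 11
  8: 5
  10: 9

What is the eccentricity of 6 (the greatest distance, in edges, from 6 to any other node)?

The node farthest from 6 is 10 (13, 7, 8, 3, 11, 12 also at distance 3), via 6-2-9-10 — 3 edges.

3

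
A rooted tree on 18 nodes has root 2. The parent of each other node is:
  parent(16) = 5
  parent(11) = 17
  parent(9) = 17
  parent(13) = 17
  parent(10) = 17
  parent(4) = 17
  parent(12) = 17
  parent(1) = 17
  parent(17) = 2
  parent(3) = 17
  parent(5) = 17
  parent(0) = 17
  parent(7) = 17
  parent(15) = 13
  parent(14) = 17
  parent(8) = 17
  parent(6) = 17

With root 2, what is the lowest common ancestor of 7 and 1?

7's ancestor chain is 7, 17, 2 and 1's is 1, 17, 2; they first meet at 17.

17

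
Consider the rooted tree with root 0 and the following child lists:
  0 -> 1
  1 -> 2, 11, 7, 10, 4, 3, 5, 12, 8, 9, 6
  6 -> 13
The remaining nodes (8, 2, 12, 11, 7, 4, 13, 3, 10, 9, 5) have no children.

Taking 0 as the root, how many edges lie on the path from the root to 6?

Climbing from 6 to the root: 6 – 1 – 0. That's 2 steps.

2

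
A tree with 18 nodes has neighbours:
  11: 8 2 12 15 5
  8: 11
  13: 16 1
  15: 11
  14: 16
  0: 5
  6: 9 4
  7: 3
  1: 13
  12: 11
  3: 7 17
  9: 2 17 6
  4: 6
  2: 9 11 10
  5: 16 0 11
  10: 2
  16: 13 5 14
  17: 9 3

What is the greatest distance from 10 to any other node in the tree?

6

A farthest node from 10 is 1.
The path 10-2-11-5-16-13-1 has 6 edges.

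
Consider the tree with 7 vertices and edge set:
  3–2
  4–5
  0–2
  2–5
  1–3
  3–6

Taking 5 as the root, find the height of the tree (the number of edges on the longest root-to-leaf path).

The longest root-to-leaf path is 5 → 2 → 3 → 1 (3 edges).

3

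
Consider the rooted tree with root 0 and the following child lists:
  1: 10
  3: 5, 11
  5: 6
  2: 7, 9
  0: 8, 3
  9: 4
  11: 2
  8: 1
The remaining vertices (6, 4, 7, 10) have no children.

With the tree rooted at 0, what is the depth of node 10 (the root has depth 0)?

3

Path from 0 to 10: 0–8–1–10, which has 3 edges.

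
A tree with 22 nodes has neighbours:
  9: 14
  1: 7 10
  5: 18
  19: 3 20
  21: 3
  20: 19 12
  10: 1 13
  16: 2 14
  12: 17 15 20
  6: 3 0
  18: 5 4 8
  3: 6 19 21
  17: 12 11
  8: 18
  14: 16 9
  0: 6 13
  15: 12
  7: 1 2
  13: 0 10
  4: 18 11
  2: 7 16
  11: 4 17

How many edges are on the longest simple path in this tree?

18

Starting from 5, a farthest node is 9 at distance 18.
One longest path: 5–18–4–11–17–12–20–19–3–6–0–13–10–1–7–2–16–14–9.
So the diameter is 18.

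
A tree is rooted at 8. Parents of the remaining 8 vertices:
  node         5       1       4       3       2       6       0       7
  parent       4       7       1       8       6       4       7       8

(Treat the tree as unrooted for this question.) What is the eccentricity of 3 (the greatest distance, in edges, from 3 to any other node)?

6

The node farthest from 3 is 2, via 3-8-7-1-4-6-2 — 6 edges.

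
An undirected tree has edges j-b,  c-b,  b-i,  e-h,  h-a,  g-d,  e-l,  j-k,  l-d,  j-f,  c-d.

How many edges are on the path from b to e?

4

The path is b - c - d - l - e, which has 4 edges.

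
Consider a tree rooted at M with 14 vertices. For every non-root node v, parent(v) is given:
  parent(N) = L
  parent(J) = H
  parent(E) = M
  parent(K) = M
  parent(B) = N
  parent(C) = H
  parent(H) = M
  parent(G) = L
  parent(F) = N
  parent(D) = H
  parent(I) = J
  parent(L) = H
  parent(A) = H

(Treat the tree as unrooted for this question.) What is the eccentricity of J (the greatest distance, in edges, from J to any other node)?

The node farthest from J is B (F also at distance 4), via J – H – L – N – B — 4 edges.

4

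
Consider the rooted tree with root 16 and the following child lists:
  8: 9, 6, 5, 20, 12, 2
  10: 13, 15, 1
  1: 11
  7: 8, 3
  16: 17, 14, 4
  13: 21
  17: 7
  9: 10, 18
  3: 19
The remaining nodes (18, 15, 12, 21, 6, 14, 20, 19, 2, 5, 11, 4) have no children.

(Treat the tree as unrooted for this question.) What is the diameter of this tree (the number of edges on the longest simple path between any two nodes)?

BFS from 14 reaches 11 last, at distance 8; BFS from 11 confirms no node is farther.
Path: 14 – 16 – 17 – 7 – 8 – 9 – 10 – 1 – 11.

8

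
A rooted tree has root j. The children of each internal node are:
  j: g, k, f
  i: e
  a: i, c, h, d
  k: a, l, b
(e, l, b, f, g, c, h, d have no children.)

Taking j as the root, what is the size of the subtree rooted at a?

The subtree rooted at a contains: a, d, h, i, c, e — 6 nodes.

6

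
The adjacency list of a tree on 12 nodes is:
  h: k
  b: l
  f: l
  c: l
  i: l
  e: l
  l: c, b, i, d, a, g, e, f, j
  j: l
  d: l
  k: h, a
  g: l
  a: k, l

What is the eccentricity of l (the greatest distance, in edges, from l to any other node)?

3

A farthest node from l is h.
The path l – a – k – h has 3 edges.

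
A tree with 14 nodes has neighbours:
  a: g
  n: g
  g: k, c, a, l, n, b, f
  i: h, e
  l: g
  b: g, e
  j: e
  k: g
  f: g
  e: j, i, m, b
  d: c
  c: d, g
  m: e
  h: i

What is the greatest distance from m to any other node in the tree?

5

A farthest node from m is d.
The path m-e-b-g-c-d has 5 edges.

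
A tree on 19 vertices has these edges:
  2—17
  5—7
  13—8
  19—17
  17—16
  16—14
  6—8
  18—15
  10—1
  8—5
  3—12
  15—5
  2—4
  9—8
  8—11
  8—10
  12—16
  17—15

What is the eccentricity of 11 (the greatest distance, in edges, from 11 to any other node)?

7

A farthest node from 11 is 3.
The path 11 – 8 – 5 – 15 – 17 – 16 – 12 – 3 has 7 edges.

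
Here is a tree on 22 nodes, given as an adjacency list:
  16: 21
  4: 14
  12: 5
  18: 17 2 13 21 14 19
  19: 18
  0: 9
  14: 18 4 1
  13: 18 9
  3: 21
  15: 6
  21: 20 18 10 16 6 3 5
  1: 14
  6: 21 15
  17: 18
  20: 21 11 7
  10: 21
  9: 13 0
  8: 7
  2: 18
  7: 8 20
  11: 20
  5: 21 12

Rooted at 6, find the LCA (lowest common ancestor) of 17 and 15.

17's ancestor chain is 17, 18, 21, 6 and 15's is 15, 6; they first meet at 6.

6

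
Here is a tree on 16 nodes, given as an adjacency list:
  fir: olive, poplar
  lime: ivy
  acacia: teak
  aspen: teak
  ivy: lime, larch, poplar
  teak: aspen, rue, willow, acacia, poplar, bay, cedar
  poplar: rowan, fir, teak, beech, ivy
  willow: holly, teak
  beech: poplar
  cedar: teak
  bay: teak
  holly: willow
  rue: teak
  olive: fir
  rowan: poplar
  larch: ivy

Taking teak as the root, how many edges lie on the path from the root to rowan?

2

teak → poplar → rowan — 2 edges.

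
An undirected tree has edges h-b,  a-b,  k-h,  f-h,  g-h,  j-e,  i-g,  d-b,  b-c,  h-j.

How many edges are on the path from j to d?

3

j–h–b–d: 3 edges.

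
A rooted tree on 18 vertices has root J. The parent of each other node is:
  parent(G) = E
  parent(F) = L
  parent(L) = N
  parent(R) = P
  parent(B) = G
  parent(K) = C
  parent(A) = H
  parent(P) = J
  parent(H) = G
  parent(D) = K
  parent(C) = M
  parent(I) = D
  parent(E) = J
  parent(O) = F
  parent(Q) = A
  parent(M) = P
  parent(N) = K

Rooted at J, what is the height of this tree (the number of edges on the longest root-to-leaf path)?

8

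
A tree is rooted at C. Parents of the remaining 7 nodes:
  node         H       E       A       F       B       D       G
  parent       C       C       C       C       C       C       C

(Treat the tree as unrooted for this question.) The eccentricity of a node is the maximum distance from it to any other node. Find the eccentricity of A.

2

The node farthest from A is B (G, D, F, H, E also at distance 2), via A-C-B — 2 edges.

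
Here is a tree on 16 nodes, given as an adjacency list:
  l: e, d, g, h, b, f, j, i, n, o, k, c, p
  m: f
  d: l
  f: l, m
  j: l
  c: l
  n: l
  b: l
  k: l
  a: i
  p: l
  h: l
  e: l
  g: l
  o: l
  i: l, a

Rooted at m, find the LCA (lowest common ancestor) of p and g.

l

Path p→root: p l f m; path g→root: g l f m.
First common node: l.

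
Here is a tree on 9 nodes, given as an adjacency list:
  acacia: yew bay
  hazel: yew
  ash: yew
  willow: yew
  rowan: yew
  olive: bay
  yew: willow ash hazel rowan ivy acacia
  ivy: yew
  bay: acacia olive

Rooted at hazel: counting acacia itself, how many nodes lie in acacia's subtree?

3

Descendants of acacia (including itself): acacia, bay, olive. That's 3.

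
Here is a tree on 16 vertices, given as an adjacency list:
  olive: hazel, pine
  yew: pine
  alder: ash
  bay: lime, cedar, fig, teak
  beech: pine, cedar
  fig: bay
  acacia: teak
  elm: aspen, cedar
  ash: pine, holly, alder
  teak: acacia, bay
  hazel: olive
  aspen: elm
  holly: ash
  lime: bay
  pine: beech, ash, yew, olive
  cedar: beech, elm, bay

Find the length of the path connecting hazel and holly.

hazel – olive – pine – ash – holly: 4 edges.

4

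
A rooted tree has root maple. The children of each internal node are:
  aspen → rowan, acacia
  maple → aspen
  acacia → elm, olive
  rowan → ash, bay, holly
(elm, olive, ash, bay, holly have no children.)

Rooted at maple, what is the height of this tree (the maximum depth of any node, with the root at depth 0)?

The longest root-to-leaf path is maple-aspen-acacia-olive (3 edges).

3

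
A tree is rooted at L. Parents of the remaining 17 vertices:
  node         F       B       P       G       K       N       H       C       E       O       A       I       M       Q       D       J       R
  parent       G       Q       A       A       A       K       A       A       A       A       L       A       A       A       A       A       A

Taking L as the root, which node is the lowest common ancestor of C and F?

A

Path C→root: C A L; path F→root: F G A L.
First common node: A.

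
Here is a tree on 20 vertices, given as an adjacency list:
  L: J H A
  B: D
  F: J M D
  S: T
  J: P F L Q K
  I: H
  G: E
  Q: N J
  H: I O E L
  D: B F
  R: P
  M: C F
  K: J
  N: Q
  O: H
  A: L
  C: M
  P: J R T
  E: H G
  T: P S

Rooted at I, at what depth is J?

3

Path from I to J: I – H – L – J, which has 3 edges.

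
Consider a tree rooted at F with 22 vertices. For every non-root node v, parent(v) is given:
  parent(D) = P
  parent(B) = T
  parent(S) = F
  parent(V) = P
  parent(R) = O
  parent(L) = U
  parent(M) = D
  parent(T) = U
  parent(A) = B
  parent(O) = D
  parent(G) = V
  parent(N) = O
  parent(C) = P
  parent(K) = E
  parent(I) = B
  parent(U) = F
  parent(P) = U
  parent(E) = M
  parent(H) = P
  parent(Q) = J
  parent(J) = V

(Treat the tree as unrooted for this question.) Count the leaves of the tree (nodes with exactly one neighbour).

11

The leaves are A, C, G, H, I, K, L, N, Q, R, S.
That is 11 leaves.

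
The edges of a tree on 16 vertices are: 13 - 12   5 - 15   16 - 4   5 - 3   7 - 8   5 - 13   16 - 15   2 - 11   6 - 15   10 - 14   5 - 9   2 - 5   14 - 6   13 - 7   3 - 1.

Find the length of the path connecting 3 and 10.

5

The path is 3 – 5 – 15 – 6 – 14 – 10, which has 5 edges.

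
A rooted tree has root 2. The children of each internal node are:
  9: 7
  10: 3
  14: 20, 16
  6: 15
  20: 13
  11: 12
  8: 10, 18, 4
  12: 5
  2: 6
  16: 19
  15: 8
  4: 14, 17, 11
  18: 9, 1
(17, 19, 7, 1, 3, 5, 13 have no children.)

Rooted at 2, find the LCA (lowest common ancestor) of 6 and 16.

6

6's ancestor chain is 6, 2 and 16's is 16, 14, 4, 8, 15, 6, 2; they first meet at 6.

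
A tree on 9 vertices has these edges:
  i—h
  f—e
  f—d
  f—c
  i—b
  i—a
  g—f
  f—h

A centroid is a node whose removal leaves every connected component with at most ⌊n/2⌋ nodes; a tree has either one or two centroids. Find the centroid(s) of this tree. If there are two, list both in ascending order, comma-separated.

f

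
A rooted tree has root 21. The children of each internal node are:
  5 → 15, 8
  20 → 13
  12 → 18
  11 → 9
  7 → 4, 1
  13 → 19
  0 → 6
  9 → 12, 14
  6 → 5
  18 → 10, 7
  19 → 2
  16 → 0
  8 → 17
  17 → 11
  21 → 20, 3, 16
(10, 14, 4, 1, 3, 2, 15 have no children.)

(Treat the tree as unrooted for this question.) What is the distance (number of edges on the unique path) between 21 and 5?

4

21 - 16 - 0 - 6 - 5: 4 edges.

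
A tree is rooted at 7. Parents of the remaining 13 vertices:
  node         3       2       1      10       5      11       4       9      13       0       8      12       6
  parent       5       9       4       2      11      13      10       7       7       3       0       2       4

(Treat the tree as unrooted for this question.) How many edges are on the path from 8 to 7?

6

Walking from 8: 8 - 0 - 3 - 5 - 11 - 13 - 7. Length 6.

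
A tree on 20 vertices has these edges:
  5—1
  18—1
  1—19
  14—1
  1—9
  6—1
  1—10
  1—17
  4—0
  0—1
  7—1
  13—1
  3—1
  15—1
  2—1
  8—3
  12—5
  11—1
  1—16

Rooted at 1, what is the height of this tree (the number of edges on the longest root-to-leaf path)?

8 sits deepest: 1-3-8 — 2 edges from the root.

2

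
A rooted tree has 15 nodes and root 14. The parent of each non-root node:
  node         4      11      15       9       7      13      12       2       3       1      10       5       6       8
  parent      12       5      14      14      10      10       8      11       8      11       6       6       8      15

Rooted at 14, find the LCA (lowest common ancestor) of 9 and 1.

14

9's ancestor chain is 9, 14 and 1's is 1, 11, 5, 6, 8, 15, 14; they first meet at 14.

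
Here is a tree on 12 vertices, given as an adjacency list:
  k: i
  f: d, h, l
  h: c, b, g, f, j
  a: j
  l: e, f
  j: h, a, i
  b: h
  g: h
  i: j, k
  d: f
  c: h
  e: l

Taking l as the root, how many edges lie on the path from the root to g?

3

Path from l to g: l – f – h – g, which has 3 edges.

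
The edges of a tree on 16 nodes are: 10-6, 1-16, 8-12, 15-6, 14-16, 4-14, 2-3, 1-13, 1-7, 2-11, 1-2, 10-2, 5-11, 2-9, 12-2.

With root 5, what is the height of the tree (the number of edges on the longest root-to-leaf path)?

6

The longest root-to-leaf path is 5 → 11 → 2 → 1 → 16 → 14 → 4 (6 edges).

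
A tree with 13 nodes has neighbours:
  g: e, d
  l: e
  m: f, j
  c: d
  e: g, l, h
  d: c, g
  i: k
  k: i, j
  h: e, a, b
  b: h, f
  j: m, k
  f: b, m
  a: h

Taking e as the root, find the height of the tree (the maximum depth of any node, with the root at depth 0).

The longest root-to-leaf path is e – h – b – f – m – j – k – i (7 edges).

7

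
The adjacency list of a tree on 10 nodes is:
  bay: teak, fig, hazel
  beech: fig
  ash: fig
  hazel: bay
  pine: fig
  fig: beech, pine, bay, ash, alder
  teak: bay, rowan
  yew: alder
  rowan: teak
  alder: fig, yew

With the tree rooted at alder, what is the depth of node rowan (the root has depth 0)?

Climbing from rowan to the root: rowan–teak–bay–fig–alder. That's 4 steps.

4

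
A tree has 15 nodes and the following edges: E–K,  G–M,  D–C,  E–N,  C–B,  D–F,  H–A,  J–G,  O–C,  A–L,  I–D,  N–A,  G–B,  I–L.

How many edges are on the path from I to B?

Walking from I: I–D–C–B. Length 3.

3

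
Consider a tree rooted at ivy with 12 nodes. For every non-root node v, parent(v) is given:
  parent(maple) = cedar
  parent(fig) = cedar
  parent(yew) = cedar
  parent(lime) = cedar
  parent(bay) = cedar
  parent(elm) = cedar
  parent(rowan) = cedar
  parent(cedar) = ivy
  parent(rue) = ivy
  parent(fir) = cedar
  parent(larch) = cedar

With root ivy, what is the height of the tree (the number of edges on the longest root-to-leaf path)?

maple sits deepest: ivy – cedar – maple — 2 edges from the root.

2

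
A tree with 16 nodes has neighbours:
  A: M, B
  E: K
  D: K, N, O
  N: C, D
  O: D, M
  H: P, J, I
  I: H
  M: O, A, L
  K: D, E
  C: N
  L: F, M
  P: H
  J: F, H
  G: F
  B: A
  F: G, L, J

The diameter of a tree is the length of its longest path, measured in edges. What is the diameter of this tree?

9

A longest path is E-K-D-O-M-L-F-J-H-P, with 9 edges.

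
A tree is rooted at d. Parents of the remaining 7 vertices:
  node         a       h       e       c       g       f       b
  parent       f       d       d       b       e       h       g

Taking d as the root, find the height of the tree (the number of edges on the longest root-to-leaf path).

4

A deepest node is c, reached by d–e–g–b–c.
That path has 4 edges, so the height is 4.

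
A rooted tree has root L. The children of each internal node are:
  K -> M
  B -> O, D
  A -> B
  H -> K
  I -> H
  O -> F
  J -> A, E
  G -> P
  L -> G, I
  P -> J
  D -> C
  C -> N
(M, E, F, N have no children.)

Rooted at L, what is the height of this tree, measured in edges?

8

A deepest node is N, reached by L → G → P → J → A → B → D → C → N.
That path has 8 edges, so the height is 8.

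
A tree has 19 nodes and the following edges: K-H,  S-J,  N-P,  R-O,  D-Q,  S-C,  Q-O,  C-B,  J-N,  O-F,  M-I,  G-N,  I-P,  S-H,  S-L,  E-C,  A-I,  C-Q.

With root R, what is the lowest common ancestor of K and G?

S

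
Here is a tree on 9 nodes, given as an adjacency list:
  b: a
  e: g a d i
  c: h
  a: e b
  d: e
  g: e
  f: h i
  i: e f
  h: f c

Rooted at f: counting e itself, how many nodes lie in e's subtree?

5

Descendants of e (including itself): e, a, d, g, b. That's 5.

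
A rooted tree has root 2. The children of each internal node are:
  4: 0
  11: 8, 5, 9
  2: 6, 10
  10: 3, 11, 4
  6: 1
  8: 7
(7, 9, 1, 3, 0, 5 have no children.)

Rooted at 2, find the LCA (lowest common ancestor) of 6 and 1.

6

6's ancestor chain is 6, 2 and 1's is 1, 6, 2; they first meet at 6.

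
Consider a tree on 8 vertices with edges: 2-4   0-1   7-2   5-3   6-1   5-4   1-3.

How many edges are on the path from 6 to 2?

The path is 6 – 1 – 3 – 5 – 4 – 2, which has 5 edges.

5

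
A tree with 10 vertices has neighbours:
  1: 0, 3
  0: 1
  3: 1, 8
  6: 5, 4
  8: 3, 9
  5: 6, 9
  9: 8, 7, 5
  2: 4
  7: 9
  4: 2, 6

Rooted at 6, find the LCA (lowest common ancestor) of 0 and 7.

9

Ancestors of 0 (toward the root): 0, 1, 3, 8, 9, 5, 6.
Ancestors of 7: 7, 9, 5, 6.
The deepest node appearing in both lists is 9.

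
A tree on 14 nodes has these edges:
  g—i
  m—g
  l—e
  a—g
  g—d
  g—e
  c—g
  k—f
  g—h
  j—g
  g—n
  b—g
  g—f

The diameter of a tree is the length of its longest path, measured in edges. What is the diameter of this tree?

4

Starting from k, a farthest node is l at distance 4.
One longest path: k-f-g-e-l.
So the diameter is 4.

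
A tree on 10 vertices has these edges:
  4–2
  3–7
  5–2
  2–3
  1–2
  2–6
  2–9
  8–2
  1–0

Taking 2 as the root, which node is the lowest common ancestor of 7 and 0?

2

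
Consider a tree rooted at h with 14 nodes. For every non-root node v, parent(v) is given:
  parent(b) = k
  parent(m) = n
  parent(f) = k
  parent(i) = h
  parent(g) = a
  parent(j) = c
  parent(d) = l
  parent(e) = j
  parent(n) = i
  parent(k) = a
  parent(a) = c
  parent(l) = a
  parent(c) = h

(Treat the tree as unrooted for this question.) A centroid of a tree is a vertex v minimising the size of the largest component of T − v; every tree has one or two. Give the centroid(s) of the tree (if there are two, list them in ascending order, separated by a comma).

Delete a: the remaining components have sizes 7, 3, 2, 1. Max 7 ≤ 7, so a is a centroid.
Its neighbour c also leaves a largest component of size 7, so both are centroids.

a, c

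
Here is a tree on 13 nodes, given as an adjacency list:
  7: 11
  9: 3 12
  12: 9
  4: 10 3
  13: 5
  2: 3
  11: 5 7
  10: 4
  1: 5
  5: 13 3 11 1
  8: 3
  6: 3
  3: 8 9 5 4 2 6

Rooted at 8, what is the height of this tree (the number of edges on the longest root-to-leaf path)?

4

The longest root-to-leaf path is 8 – 3 – 5 – 11 – 7 (4 edges).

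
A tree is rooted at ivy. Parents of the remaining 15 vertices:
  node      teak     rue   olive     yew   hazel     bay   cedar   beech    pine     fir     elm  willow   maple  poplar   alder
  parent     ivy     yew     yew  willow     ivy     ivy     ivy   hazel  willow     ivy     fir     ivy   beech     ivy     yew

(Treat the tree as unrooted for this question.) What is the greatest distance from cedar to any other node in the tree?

A farthest node from cedar is rue (maple, olive, alder also at distance 4).
The path cedar-ivy-willow-yew-rue has 4 edges.

4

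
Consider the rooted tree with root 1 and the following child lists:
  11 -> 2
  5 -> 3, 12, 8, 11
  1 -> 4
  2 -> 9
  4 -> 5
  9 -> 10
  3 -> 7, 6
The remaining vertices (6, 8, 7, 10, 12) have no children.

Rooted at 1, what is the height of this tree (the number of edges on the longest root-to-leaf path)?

6

The longest root-to-leaf path is 1-4-5-11-2-9-10 (6 edges).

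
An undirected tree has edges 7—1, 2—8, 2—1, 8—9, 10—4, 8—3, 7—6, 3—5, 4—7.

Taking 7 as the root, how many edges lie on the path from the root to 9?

7 → 1 → 2 → 8 → 9 — 4 edges.

4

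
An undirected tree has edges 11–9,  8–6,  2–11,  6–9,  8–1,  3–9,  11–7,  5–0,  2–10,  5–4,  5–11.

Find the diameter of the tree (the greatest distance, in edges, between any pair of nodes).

BFS from 1 reaches 4 last, at distance 6; BFS from 4 confirms no node is farther.
Path: 1–8–6–9–11–5–4.

6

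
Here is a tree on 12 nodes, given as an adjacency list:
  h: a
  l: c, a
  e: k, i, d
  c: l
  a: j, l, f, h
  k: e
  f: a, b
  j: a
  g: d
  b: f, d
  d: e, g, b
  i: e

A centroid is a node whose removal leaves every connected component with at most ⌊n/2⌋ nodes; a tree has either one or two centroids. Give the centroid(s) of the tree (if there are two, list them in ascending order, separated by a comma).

If b is removed the pieces have sizes 6, 5, all ≤ ⌊12/2⌋ = 6.
Its neighbour f also leaves a largest component of size 6, so both are centroids.

b, f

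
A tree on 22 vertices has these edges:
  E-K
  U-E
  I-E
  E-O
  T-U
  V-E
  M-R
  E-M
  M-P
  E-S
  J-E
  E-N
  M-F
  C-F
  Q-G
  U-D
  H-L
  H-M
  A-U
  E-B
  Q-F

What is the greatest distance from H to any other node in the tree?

4

Distances from H peak at 4, attained at D (A, T, G also at distance 4).
H – M – E – U – D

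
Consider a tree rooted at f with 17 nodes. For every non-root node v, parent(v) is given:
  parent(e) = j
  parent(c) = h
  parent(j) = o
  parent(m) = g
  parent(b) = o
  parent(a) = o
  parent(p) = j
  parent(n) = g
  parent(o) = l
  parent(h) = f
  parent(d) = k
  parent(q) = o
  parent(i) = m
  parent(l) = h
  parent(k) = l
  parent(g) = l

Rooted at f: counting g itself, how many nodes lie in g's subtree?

4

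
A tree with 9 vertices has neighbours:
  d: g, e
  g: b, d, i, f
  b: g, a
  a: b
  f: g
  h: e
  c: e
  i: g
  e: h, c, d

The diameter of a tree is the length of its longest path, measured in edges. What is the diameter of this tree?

5

A longest path is h - e - d - g - b - a, with 5 edges.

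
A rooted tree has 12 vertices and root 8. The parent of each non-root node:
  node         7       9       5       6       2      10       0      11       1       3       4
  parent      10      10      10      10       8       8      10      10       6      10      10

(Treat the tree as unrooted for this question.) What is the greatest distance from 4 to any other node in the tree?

A farthest node from 4 is 1 (2 also at distance 3).
The path 4-10-6-1 has 3 edges.

3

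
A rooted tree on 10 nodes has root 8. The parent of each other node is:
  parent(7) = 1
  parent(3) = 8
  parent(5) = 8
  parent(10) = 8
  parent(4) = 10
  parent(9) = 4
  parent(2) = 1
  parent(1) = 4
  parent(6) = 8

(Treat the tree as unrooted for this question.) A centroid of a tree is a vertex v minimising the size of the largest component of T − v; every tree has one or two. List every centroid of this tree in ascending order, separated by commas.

4, 10

If 4 is removed the pieces have sizes 5, 3, 1, all ≤ ⌊10/2⌋ = 5.
10 is adjacent to 4 and is also a centroid (the largest component after removing it is likewise 5).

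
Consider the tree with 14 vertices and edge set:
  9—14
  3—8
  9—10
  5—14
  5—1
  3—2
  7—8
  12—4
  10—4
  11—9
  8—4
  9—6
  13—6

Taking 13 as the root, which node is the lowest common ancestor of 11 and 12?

9

11's ancestor chain is 11, 9, 6, 13 and 12's is 12, 4, 10, 9, 6, 13; they first meet at 9.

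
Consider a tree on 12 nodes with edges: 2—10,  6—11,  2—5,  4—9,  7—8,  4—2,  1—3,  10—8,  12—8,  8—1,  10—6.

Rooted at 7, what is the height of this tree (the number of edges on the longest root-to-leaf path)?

5

9 sits deepest: 7 – 8 – 10 – 2 – 4 – 9 — 5 edges from the root.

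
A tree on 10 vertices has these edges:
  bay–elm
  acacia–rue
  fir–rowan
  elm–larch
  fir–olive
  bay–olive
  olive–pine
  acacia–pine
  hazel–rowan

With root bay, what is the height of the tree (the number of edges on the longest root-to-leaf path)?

4

hazel sits deepest: bay-olive-fir-rowan-hazel — 4 edges from the root.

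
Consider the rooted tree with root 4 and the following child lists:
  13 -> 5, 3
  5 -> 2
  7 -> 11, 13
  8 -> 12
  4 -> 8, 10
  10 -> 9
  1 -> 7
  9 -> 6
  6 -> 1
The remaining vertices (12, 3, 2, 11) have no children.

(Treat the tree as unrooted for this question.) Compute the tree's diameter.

10

Starting from 12, a farthest node is 2 at distance 10.
One longest path: 12-8-4-10-9-6-1-7-13-5-2.
So the diameter is 10.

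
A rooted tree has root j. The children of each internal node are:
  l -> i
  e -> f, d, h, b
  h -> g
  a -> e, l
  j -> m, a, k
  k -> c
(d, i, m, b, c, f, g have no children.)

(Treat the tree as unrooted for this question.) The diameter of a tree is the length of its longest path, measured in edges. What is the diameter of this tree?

Starting from g, a farthest node is c at distance 6.
One longest path: g – h – e – a – j – k – c.
So the diameter is 6.

6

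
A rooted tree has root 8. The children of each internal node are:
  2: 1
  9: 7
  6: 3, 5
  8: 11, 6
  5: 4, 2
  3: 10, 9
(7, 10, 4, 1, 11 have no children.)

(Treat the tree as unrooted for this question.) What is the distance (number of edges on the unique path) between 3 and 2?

The path is 3–6–5–2, which has 3 edges.

3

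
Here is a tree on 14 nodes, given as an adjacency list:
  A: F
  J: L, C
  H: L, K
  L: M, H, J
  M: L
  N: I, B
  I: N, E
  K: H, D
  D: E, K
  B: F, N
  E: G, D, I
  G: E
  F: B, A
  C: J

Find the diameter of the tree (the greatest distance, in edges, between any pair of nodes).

Starting from C, a farthest node is A at distance 11.
One longest path: C-J-L-H-K-D-E-I-N-B-F-A.
So the diameter is 11.

11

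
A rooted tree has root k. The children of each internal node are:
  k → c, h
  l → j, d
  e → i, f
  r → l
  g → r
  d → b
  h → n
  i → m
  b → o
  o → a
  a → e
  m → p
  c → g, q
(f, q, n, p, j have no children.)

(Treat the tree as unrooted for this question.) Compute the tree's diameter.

14

A longest path is n-h-k-c-g-r-l-d-b-o-a-e-i-m-p, with 14 edges.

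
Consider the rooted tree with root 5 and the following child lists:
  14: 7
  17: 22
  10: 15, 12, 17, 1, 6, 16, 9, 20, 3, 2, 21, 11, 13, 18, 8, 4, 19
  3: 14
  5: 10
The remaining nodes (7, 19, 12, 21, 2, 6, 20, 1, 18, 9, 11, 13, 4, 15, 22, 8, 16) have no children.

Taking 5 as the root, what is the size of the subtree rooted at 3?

The subtree rooted at 3 contains: 3, 14, 7 — 3 nodes.

3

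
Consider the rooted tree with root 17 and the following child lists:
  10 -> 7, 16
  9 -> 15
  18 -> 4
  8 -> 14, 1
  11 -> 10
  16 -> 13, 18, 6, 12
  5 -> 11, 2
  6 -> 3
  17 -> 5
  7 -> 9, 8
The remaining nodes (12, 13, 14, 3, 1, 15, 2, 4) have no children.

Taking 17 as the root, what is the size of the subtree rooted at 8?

The subtree rooted at 8 contains: 8, 14, 1 — 3 nodes.

3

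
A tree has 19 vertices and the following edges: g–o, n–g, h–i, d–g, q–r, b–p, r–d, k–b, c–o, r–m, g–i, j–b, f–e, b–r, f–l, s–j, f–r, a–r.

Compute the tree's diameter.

A longest path is c - o - g - d - r - b - j - s, with 7 edges.

7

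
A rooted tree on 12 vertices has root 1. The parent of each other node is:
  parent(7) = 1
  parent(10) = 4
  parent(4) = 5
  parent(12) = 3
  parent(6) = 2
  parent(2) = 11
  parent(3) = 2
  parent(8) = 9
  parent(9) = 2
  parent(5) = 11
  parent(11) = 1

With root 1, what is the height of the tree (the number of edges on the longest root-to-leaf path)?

4

The longest root-to-leaf path is 1 – 11 – 2 – 9 – 8 (4 edges).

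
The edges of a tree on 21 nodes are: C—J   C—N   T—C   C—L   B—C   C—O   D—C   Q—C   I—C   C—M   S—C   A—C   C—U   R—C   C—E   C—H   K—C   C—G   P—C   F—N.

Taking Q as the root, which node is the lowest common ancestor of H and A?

C

H's ancestor chain is H, C, Q and A's is A, C, Q; they first meet at C.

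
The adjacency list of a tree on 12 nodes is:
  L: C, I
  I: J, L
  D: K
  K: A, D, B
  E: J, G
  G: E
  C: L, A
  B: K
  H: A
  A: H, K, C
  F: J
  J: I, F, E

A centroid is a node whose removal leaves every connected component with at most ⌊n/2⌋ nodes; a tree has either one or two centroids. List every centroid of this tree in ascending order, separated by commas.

Delete L: the remaining components have sizes 6, 5. Max 6 ≤ 6, so L is a centroid.
Its neighbour C also leaves a largest component of size 6, so both are centroids.

C, L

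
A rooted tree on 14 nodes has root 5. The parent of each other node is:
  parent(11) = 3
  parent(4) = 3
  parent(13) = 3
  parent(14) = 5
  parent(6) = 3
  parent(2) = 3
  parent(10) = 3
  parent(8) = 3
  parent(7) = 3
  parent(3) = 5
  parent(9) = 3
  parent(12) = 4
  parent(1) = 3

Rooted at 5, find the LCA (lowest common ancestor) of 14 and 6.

Path 14→root: 14 5; path 6→root: 6 3 5.
First common node: 5.

5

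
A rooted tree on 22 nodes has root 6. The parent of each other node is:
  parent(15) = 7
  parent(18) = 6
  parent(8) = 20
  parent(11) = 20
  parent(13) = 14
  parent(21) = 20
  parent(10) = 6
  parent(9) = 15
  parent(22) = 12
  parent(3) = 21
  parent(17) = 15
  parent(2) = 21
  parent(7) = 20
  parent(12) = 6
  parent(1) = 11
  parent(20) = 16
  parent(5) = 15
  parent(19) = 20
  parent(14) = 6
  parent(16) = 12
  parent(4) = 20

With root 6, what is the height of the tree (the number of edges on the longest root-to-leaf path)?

The longest root-to-leaf path is 6 – 12 – 16 – 20 – 7 – 15 – 5 (6 edges).

6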